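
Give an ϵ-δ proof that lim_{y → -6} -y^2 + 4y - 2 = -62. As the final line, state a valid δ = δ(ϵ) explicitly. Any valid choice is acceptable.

Suppose ϵ > 0. We want δ > 0 such that 0 < |y + 6| < δ implies |(-y^2 + 4y - 2) + 62| < ϵ.
(-y^2 + 4y - 2) + 62 = -y^2 + 4y + 60 = (y + 6)(-y + 10).
So |(-y^2 + 4y - 2) + 62| = |y + 6|·|-y + 10|.
Require δ ≤ 2. Then |y + 6| < 2 gives |y| < 8, and by the triangle inequality |-y + 10| ≤ 8 + 10 = 18.
Hence |(-y^2 + 4y - 2) + 62| ≤ 18|y + 6| < ϵ provided |y + 6| < ϵ/18.
Take δ = min(2, ϵ/18). Then 0 < |y + 6| < δ gives both |y + 6| < 2 and |y + 6| < ϵ/18, so |(-y^2 + 4y - 2) + 62| < ϵ.

δ = min(2, ϵ/18)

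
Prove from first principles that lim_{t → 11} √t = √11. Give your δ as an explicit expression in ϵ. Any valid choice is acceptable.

Fix ϵ > 0. We want δ > 0 such that 0 < |t − 11| < δ implies |√t − √11| < ϵ.
Rationalise: √t − √11 = (t − 11)/(√t + √11), so |√t − √11| = |t − 11|/(√t + √11).
Restrict δ ≤ 11 so that |t − 11| < 11 forces t > 0, and then √t + √11 > √11.
Hence |√t − √11| < |t − 11|/√11, which is < ϵ once |t − 11| < √11·ϵ.
Take δ = min(11, √11·ϵ). If 0 < |t − 11| < δ then t > 0 and |√t − √11| < |t − 11|/√11 < ϵ.

δ = min(11, √11·ϵ)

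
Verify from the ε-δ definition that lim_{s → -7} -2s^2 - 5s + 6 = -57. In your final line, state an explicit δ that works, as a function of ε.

δ = min(2, ε/27)

Let ε > 0 be given. We want δ > 0 such that 0 < |s + 7| < δ implies |(-2s^2 - 5s + 6) + 57| < ε.
(-2s^2 - 5s + 6) + 57 = -2s^2 - 5s + 63 = (s + 7)(-2s + 9).
So |(-2s^2 - 5s + 6) + 57| = |s + 7|·|-2s + 9|.
Require δ ≤ 2. Then |s + 7| < 2 gives |s| < 9, and by the triangle inequality |-2s + 9| ≤ 2·9 + 9 = 27.
Hence |(-2s^2 - 5s + 6) + 57| ≤ 27|s + 7| < ε provided |s + 7| < ε/27.
Take δ = min(2, ε/27). Then 0 < |s + 7| < δ gives both |s + 7| < 2 and |s + 7| < ε/27, so |(-2s^2 - 5s + 6) + 57| < ε.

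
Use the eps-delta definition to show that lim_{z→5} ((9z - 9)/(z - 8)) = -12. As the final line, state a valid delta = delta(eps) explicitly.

Let eps > 0 be given. We want delta > 0 with 0 < |z − 5| < delta ⇒ |(9z - 9)/(z - 8) + 12| < eps.
Combining over a common denominator, (9z - 9)/(z - 8) + 12 = [(9z - 9)·(-3) − 36·(z - 8)] / [(-3)·(z - 8)] = -63(z − 5) / ((-3)(z - 8)).
So |(9z - 9)/(z - 8) + 12| = 63|z − 5| / (3·|z − 8|).
Require delta ≤ 3/2, so |z − 8| ≥ |-3| − |z − 5| > 3 − 3/2 = 3/2.
Hence |(9z - 9)/(z - 8) + 12| < 63|z − 5|/(3·(3/2)) = 14|z − 5|, which is < eps once |z − 5| < (1/14)eps.
Take delta = min(3/2, (1/14)eps). Then 0 < |z − 5| < delta forces both bounds, so |(9z - 9)/(z - 8) + 12| < eps.

delta = min(3/2, (1/14)eps)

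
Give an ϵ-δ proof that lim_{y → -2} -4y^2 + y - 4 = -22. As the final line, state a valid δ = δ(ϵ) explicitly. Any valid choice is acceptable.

δ = min(2, ϵ/25)

Let ϵ > 0. We want δ > 0 such that 0 < |y + 2| < δ implies |(-4y^2 + y - 4) + 22| < ϵ.
(-4y^2 + y - 4) + 22 = -4y^2 + y + 18 = (y + 2)(-4y + 9).
So |(-4y^2 + y - 4) + 22| = |y + 2|·|-4y + 9|.
Require δ ≤ 2. Then |y + 2| < 2 gives |y| < 4, and by the triangle inequality |-4y + 9| ≤ 4·4 + 9 = 25.
Hence |(-4y^2 + y - 4) + 22| ≤ 25|y + 2| < ϵ provided |y + 2| < ϵ/25.
Choosing δ = min(2, ϵ/25) ensures both conditions, hence |(-4y^2 + y - 4) + 22| < ϵ.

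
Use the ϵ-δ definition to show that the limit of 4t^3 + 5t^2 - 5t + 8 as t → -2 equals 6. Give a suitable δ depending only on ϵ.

δ = min(1, ϵ/46)

Suppose ϵ > 0. We want δ > 0 such that 0 < |t + 2| < δ implies |(4t^3 + 5t^2 - 5t + 8) − 6| < ϵ.
(4t^3 + 5t^2 - 5t + 8) − 6 = 4t^3 + 5t^2 - 5t + 2 = (t + 2)(4t^2 - 3t + 1).
So |(4t^3 + 5t^2 - 5t + 8) − 6| = |t + 2|·|4t^2 - 3t + 1|.
Require δ ≤ 1. Then |t + 2| < 1 gives |t| < 3, and by the triangle inequality |4t^2 - 3t + 1| ≤ 4·3^2 + 3·3 + 1 = 46.
Hence |(4t^3 + 5t^2 - 5t + 8) − 6| ≤ 46|t + 2| < ϵ provided |t + 2| < ϵ/46.
Choosing δ = min(1, ϵ/46) ensures both conditions, hence |(4t^3 + 5t^2 - 5t + 8) − 6| < ϵ.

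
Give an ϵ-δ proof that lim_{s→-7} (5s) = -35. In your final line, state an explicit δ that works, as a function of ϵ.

Fix ϵ > 0. We need δ > 0 so that 0 < |s + 7| < δ implies |(5s) + 35| < ϵ.
Since (5s) + 35 = 5(s + 7), we have |(5s) + 35| = 5|s + 7|.
So 5|s + 7| < ϵ exactly when |s + 7| < ϵ/5.
Choosing δ = ϵ/5 gives |(5s) + 35| = 5|s + 7| < ϵ whenever |s + 7| < δ.

δ = ϵ/5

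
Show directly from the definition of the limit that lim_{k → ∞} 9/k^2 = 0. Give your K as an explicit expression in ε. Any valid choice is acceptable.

Let ε > 0 be given. For k ≥ 1, |9/k^2 − 0| = 9/k^2.
9/k^2 < ε ⇔ k^2 > 9/ε ⇔ k > (9/ε)^{1/2}.
Take K = (9/ε)^{1/2}. Then k > K implies 9/k^2 < ε.

K = (9/ε)^{1/2}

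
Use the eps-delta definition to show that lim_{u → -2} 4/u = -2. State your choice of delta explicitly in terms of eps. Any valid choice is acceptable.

Let eps > 0 be given. We seek delta > 0 such that 0 < |u + 2| < delta implies |4/u + 2| < eps.
|4/u + 2| = 4·|-2 − u|/(2·|u|) = 4|u + 2|/(2|u|).
Restrict delta ≤ 1. Then |u + 2| < 1 gives |u| > 1, so 2|u| > 2.
Then |4/u + 2| < 4|u + 2|/2, which is < eps when |u + 2| < (1/2)eps.
Take delta = min(1, (1/2)eps). Then 0 < |u + 2| < delta gives both |u + 2| < 1 and |u + 2| < (1/2)eps, so |4/u + 2| < eps.

delta = min(1, (1/2)eps)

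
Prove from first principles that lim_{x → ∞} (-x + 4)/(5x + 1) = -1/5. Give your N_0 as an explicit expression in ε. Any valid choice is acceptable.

N_0 = (21/25)/ε

Fix ε > 0. We seek N_0 > 0 such that x > N_0 implies |(-x + 4)/(5x + 1) + 1/5| < ε.
(-x + 4)/(5x + 1) + 1/5 = (5(-x + 4) − (-1)(5x + 1)) / (5(5x + 1)) = 21/(5(5x + 1)).
For x > 0 we have 5x + 1 > 5x, so |(-x + 4)/(5x + 1) + 1/5| = 21/(5(5x + 1)) < 21/(5·5x) = (21/25)/x.
Thus |(-x + 4)/(5x + 1) + 1/5| < ε whenever x > (21/25)/ε.
Take N_0 = (21/25)/ε. If x > N_0 then |(-x + 4)/(5x + 1) + 1/5| < (21/25)/x < ε.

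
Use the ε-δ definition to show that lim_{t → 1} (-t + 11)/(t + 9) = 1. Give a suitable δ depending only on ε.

Fix ε > 0. We want δ > 0 with 0 < |t − 1| < δ ⇒ |(-t + 11)/(t + 9) − 1| < ε.
Combining over a common denominator, (-t + 11)/(t + 9) − 1 = [(-t + 11)·10 − 10·(t + 9)] / [10·(t + 9)] = -20(t − 1) / (10(t + 9)).
So |(-t + 11)/(t + 9) − 1| = 20|t − 1| / (10·|t + 9|).
Restrict δ ≤ 5. Then |t − 1| < 5 gives |t + 9| = |(t − 1) + 10| ≥ 10 − 5 = 5.
Hence |(-t + 11)/(t + 9) − 1| < 20|t − 1|/(10·5) = (2/5)|t − 1|, which is < ε once |t − 1| < (5/2)ε.
Take δ = min(5, (5/2)ε). Then 0 < |t − 1| < δ forces both bounds, so |(-t + 11)/(t + 9) − 1| < ε.

δ = min(5, (5/2)ε)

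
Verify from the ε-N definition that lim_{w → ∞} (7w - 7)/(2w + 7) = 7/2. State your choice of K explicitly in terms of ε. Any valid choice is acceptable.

K = (63/4)/ε

Let ε > 0 be given. We seek K > 0 such that w > K implies |(7w - 7)/(2w + 7) − (7/2)| < ε.
(7w - 7)/(2w + 7) − (7/2) = (2(7w - 7) − 7(2w + 7)) / (2(2w + 7)) = -63/(2(2w + 7)).
For w > 0 we have 2w + 7 > 2w, so |(7w - 7)/(2w + 7) − (7/2)| = 63/(2(2w + 7)) < 63/(2·2w) = (63/4)/w.
Thus |(7w - 7)/(2w + 7) − (7/2)| < ε whenever w > (63/4)/ε.
Take K = (63/4)/ε. If w > K then |(7w - 7)/(2w + 7) − (7/2)| < (63/4)/w < ε.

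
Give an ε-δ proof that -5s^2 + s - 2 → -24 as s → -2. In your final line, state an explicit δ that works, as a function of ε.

δ = min(1, ε/26)

Let ε > 0. We want δ > 0 such that 0 < |s + 2| < δ implies |(-5s^2 + s - 2) + 24| < ε.
(-5s^2 + s - 2) + 24 = -5s^2 + s + 22 = (s + 2)(-5s + 11).
So |(-5s^2 + s - 2) + 24| = |s + 2|·|-5s + 11|.
Require δ ≤ 1. Then |s + 2| < 1 gives |s| < 3, and by the triangle inequality |-5s + 11| ≤ 5·3 + 11 = 26.
Hence |(-5s^2 + s - 2) + 24| ≤ 26|s + 2| < ε provided |s + 2| < ε/26.
Choosing δ = min(1, ε/26) ensures both conditions, hence |(-5s^2 + s - 2) + 24| < ε.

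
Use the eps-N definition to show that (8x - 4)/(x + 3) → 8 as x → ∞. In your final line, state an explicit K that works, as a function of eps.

K = 28/eps

Suppose eps > 0. We seek K > 0 such that x > K implies |(8x - 4)/(x + 3) − 8| < eps.
(8x - 4)/(x + 3) − 8 = ((8x - 4) − 8(x + 3)) / ((x + 3)) = -28/((x + 3)).
For x > 0 we have x + 3 > x, so |(8x - 4)/(x + 3) − 8| = 28/((x + 3)) < 28/(x) = 28/x.
Thus |(8x - 4)/(x + 3) − 8| < eps whenever x > 28/eps.
Take K = 28/eps. If x > K then |(8x - 4)/(x + 3) − 8| < 28/x < eps.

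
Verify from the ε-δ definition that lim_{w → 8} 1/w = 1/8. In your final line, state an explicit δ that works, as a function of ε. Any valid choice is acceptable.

δ = min(4, 32ε)

Suppose ε > 0. We seek δ > 0 such that 0 < |w − 8| < δ implies |1/w − (1/8)| < ε.
|1/w − (1/8)| = |8 − w|/(8·|w|) = |w − 8|/(8|w|).
Require δ ≤ 4 so that |w| > 8 − 4 = 4, hence 8|w| > 32.
Then |1/w − (1/8)| < |w − 8|/32, which is < ε when |w − 8| < 32ε.
Take δ = min(4, 32ε). Then 0 < |w − 8| < δ gives both |w − 8| < 4 and |w − 8| < 32ε, so |1/w − (1/8)| < ε.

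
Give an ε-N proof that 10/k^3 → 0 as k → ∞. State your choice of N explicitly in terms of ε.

N = (10/ε)^{1/3}

Let ε > 0 be given. For k ≥ 1, |10/k^3 − 0| = 10/k^3.
10/k^3 < ε ⇔ k^3 > 10/ε ⇔ k > (10/ε)^{1/3}.
Take N = (10/ε)^{1/3}. Then k > N implies 10/k^3 < ε.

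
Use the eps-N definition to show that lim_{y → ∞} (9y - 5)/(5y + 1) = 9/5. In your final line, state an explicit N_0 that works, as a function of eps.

N_0 = (34/25)/eps

Let eps > 0 be given. We seek N_0 > 0 such that y > N_0 implies |(9y - 5)/(5y + 1) − (9/5)| < eps.
(9y - 5)/(5y + 1) − (9/5) = (5(9y - 5) − 9(5y + 1)) / (5(5y + 1)) = -34/(5(5y + 1)).
For y > 0 we have 5y + 1 > 5y, so |(9y - 5)/(5y + 1) − (9/5)| = 34/(5(5y + 1)) < 34/(5·5y) = (34/25)/y.
Thus |(9y - 5)/(5y + 1) − (9/5)| < eps whenever y > (34/25)/eps.
Take N_0 = (34/25)/eps. If y > N_0 then |(9y - 5)/(5y + 1) − (9/5)| < (34/25)/y < eps.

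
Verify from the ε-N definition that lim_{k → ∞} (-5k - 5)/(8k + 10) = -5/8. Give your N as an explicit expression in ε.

Fix ε > 0. For k ≥ 1, |(-5k - 5)/(8k + 10) + 5/8| = |10|/(8(8k + 10)) = 10/(8(8k + 10)).
Since 8k + 10 ≥ 8k for k ≥ 1, this is ≤ 10/(8·8k) = (5/32)/k.
So |(-5k - 5)/(8k + 10) + 5/8| < ε whenever k > (5/32)/ε.
Take N = (5/32)/ε. If k > N then |(-5k - 5)/(8k + 10) + 5/8| ≤ (5/32)/k < ε.

N = (5/32)/ε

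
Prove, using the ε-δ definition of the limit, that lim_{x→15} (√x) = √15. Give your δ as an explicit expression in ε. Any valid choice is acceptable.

δ = min(15, √15·ε)

Suppose ε > 0. We want δ > 0 such that 0 < |x − 15| < δ implies |√x − √15| < ε.
Rationalise: √x − √15 = (x − 15)/(√x + √15), so |√x − √15| = |x − 15|/(√x + √15).
Restrict δ ≤ 15 so that |x − 15| < 15 forces x > 0, and then √x + √15 > √15.
Hence |√x − √15| < |x − 15|/√15, which is < ε once |x − 15| < √15·ε.
Take δ = min(15, √15·ε). If 0 < |x − 15| < δ then x > 0 and |√x − √15| < |x − 15|/√15 < ε.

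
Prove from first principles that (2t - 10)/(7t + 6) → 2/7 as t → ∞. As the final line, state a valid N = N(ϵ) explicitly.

Let ϵ > 0. We seek N > 0 such that t > N implies |(2t - 10)/(7t + 6) − (2/7)| < ϵ.
(2t - 10)/(7t + 6) − (2/7) = (7(2t - 10) − 2(7t + 6)) / (7(7t + 6)) = -82/(7(7t + 6)).
For t > 0 we have 7t + 6 > 7t, so |(2t - 10)/(7t + 6) − (2/7)| = 82/(7(7t + 6)) < 82/(7·7t) = (82/49)/t.
Thus |(2t - 10)/(7t + 6) − (2/7)| < ϵ whenever t > (82/49)/ϵ.
Take N = (82/49)/ϵ. If t > N then |(2t - 10)/(7t + 6) − (2/7)| < (82/49)/t < ϵ.

N = (82/49)/ϵ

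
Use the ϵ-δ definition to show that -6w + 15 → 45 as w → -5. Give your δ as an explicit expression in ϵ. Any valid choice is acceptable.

δ = ϵ/6

Let ϵ > 0 be given. We need δ > 0 so that 0 < |w + 5| < δ implies |(-6w + 15) − 45| < ϵ.
|(-6w + 15) − 45| = |-6w - 30| = 6|w + 5|.
Thus it suffices that |w + 5| < ϵ/6.
Take δ = ϵ/6. If 0 < |w + 5| < δ then |(-6w + 15) − 45| = 6|w + 5| < 6·(ϵ/6) = ϵ.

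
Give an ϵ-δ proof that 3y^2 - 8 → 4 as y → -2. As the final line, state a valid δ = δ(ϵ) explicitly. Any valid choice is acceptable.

Fix ϵ > 0. We want δ > 0 such that 0 < |y + 2| < δ implies |(3y^2 - 8) − 4| < ϵ.
(3y^2 - 8) − 4 = 3y^2 - 12 = (y + 2)(3y - 6).
So |(3y^2 - 8) − 4| = |y + 2|·|3y - 6|.
Assume first that |y + 2| < 1, so |y| < 3. Then |3y - 6| ≤ 3·3 + 6 = 15.
Hence |(3y^2 - 8) − 4| ≤ 15|y + 2| < ϵ provided |y + 2| < ϵ/15.
Take δ = min(1, ϵ/15). Then 0 < |y + 2| < δ gives both |y + 2| < 1 and |y + 2| < ϵ/15, so |(3y^2 - 8) − 4| < ϵ.

δ = min(1, ϵ/15)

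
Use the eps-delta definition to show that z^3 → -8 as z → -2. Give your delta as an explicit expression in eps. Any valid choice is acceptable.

Let eps > 0 be given. We seek delta > 0 with 0 < |z + 2| < delta ⇒ |z^3 + 8| < eps.
Factor: z^3 + 8 = (z + 2)(z^2 - 2z + 4), so |z^3 + 8| = |z + 2|·|z^2 - 2z + 4|.
Restrict delta ≤ 1. Then |z + 2| < 1 gives |z| < 3, so by the triangle inequality |z^2 - 2z + 4| ≤ 3^2 + 2·3 + 4 = 19.
Hence |z^3 + 8| ≤ 19|z + 2|, which is < eps once |z + 2| < eps/19.
Take delta = min(1, eps/19). If 0 < |z + 2| < delta then both bounds hold and |z^3 + 8| ≤ 19|z + 2| < 19·(eps/19) = eps.

delta = min(1, eps/19)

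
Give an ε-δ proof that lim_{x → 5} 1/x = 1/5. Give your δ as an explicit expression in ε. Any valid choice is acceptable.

δ = min(5/2, (25/2)ε)

Suppose ε > 0. We seek δ > 0 such that 0 < |x − 5| < δ implies |1/x − (1/5)| < ε.
|1/x − (1/5)| = |5 − x|/(5·|x|) = |x − 5|/(5|x|).
Restrict δ ≤ 5/2. Then |x − 5| < 5/2 gives |x| > 5/2, so 5|x| > 25/2.
Then |1/x − (1/5)| < |x − 5|/(25/2), which is < ε when |x − 5| < (25/2)ε.
Take δ = min(5/2, (25/2)ε). Then 0 < |x − 5| < δ gives both |x − 5| < 5/2 and |x − 5| < (25/2)ε, so |1/x − (1/5)| < ε.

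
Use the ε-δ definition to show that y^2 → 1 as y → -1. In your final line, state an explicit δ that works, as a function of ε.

δ = min(1, ε/3)

Let ε > 0. We seek δ > 0 with 0 < |y + 1| < δ ⇒ |y^2 − 1| < ε.
Factor: y^2 − 1 = (y + 1)(y - 1), so |y^2 − 1| = |y + 1|·|y - 1|.
Restrict δ ≤ 1. Then |y + 1| < 1 gives |y| < 2, so by the triangle inequality |y - 1| ≤ 2 + 1 = 3.
Hence |y^2 − 1| ≤ 3|y + 1|, which is < ε once |y + 1| < ε/3.
Take δ = min(1, ε/3). If 0 < |y + 1| < δ then both bounds hold and |y^2 − 1| ≤ 3|y + 1| < 3·(ε/3) = ε.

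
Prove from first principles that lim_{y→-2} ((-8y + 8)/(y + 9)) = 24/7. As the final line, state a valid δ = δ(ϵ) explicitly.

Let ϵ > 0. We want δ > 0 with 0 < |y + 2| < δ ⇒ |(-8y + 8)/(y + 9) − (24/7)| < ϵ.
Combining over a common denominator, (-8y + 8)/(y + 9) − (24/7) = [(-8y + 8)·7 − 24·(y + 9)] / [7·(y + 9)] = -80(y + 2) / (7(y + 9)).
So |(-8y + 8)/(y + 9) − (24/7)| = 80|y + 2| / (7·|y + 9|).
Require δ ≤ 7/2, so |y + 9| ≥ |7| − |y + 2| > 7 − 7/2 = 7/2.
Hence |(-8y + 8)/(y + 9) − (24/7)| < 80|y + 2|/(7·(7/2)) = (160/49)|y + 2|, which is < ϵ once |y + 2| < (49/160)ϵ.
Take δ = min(7/2, (49/160)ϵ). Then 0 < |y + 2| < δ forces both bounds, so |(-8y + 8)/(y + 9) − (24/7)| < ϵ.

δ = min(7/2, (49/160)ϵ)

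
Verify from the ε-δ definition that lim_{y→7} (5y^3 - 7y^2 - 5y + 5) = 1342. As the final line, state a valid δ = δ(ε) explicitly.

δ = min(2, ε/848)

Let ε > 0 be given. We want δ > 0 such that 0 < |y − 7| < δ implies |(5y^3 - 7y^2 - 5y + 5) − 1342| < ε.
(5y^3 - 7y^2 - 5y + 5) − 1342 = 5y^3 - 7y^2 - 5y - 1337 = (y − 7)(5y^2 + 28y + 191).
So |(5y^3 - 7y^2 - 5y + 5) − 1342| = |y − 7|·|5y^2 + 28y + 191|.
Assume first that |y − 7| < 2, so |y| < 9. Then |5y^2 + 28y + 191| ≤ 5·9^2 + 28·9 + 191 = 848.
Hence |(5y^3 - 7y^2 - 5y + 5) − 1342| ≤ 848|y − 7| < ε provided |y − 7| < ε/848.
Take δ = min(2, ε/848). Then 0 < |y − 7| < δ gives both |y − 7| < 2 and |y − 7| < ε/848, so |(5y^3 - 7y^2 - 5y + 5) − 1342| < ε.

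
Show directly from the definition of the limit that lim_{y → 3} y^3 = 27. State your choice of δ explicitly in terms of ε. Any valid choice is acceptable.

δ = min(1, ε/37)

Suppose ε > 0. We seek δ > 0 with 0 < |y − 3| < δ ⇒ |y^3 − 27| < ε.
Factor: y^3 − 27 = (y − 3)(y^2 + 3y + 9), so |y^3 − 27| = |y − 3|·|y^2 + 3y + 9|.
Restrict δ ≤ 1. Then |y − 3| < 1 gives |y| < 4, so by the triangle inequality |y^2 + 3y + 9| ≤ 4^2 + 3·4 + 9 = 37.
Hence |y^3 − 27| ≤ 37|y − 3|, which is < ε once |y − 3| < ε/37.
Take δ = min(1, ε/37). If 0 < |y − 3| < δ then both bounds hold and |y^3 − 27| ≤ 37|y − 3| < 37·(ε/37) = ε.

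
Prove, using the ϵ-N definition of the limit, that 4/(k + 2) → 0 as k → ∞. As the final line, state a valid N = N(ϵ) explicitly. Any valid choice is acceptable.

Let ϵ > 0. For k ≥ 1, |4/(k + 2) − 0| = 4/(k + 2) ≤ 4/k.
We need 4/k < ϵ, i.e. k > 4/ϵ.
Take N = 4/ϵ. If k > N then |4/(k + 2)| ≤ 4/k < ϵ.

N = 4/ϵ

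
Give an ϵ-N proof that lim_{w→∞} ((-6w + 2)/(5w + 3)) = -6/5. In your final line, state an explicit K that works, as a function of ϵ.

Let ϵ > 0. We seek K > 0 such that w > K implies |(-6w + 2)/(5w + 3) + 6/5| < ϵ.
(-6w + 2)/(5w + 3) + 6/5 = (5(-6w + 2) − (-6)(5w + 3)) / (5(5w + 3)) = 28/(5(5w + 3)).
For w > 0 we have 5w + 3 > 5w, so |(-6w + 2)/(5w + 3) + 6/5| = 28/(5(5w + 3)) < 28/(5·5w) = (28/25)/w.
Thus |(-6w + 2)/(5w + 3) + 6/5| < ϵ whenever w > (28/25)/ϵ.
Take K = (28/25)/ϵ. If w > K then |(-6w + 2)/(5w + 3) + 6/5| < (28/25)/w < ϵ.

K = (28/25)/ϵ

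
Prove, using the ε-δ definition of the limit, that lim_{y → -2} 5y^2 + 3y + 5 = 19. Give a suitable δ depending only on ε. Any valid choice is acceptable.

Let ε > 0 be given. We want δ > 0 such that 0 < |y + 2| < δ implies |(5y^2 + 3y + 5) − 19| < ε.
(5y^2 + 3y + 5) − 19 = 5y^2 + 3y - 14 = (y + 2)(5y - 7).
So |(5y^2 + 3y + 5) − 19| = |y + 2|·|5y - 7|.
Assume first that |y + 2| < 1, so |y| < 3. Then |5y - 7| ≤ 5·3 + 7 = 22.
Hence |(5y^2 + 3y + 5) − 19| ≤ 22|y + 2| < ε provided |y + 2| < ε/22.
Choosing δ = min(1, ε/22) ensures both conditions, hence |(5y^2 + 3y + 5) − 19| < ε.

δ = min(1, ε/22)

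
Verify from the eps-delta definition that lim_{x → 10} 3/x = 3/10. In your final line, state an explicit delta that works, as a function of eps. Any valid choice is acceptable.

Let eps > 0. We seek delta > 0 such that 0 < |x − 10| < delta implies |3/x − (3/10)| < eps.
|3/x − (3/10)| = 3·|10 − x|/(10·|x|) = 3|x − 10|/(10|x|).
Require delta ≤ 5 so that |x| > 10 − 5 = 5, hence 10|x| > 50.
Then |3/x − (3/10)| < 3|x − 10|/50, which is < eps when |x − 10| < (50/3)eps.
Take delta = min(5, (50/3)eps). Then 0 < |x − 10| < delta gives both |x − 10| < 5 and |x − 10| < (50/3)eps, so |3/x − (3/10)| < eps.

delta = min(5, (50/3)eps)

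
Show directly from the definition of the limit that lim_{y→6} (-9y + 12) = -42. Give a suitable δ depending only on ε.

δ = ε/9

Let ε > 0. We need δ > 0 so that 0 < |y − 6| < δ implies |(-9y + 12) + 42| < ε.
|(-9y + 12) + 42| = |-9y + 54| = 9|y − 6|.
So 9|y − 6| < ε exactly when |y − 6| < ε/9.
Choosing δ = ε/9 gives |(-9y + 12) + 42| = 9|y − 6| < ε whenever |y − 6| < δ.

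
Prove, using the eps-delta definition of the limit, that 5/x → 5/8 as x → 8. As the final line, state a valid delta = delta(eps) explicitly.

delta = min(4, (32/5)eps)

Let eps > 0. We seek delta > 0 such that 0 < |x − 8| < delta implies |5/x − (5/8)| < eps.
|5/x − (5/8)| = 5·|8 − x|/(8·|x|) = 5|x − 8|/(8|x|).
Restrict delta ≤ 4. Then |x − 8| < 4 gives |x| > 4, so 8|x| > 32.
Then |5/x − (5/8)| < 5|x − 8|/32, which is < eps when |x − 8| < (32/5)eps.
Take delta = min(4, (32/5)eps). Then 0 < |x − 8| < delta gives both |x − 8| < 4 and |x − 8| < (32/5)eps, so |5/x − (5/8)| < eps.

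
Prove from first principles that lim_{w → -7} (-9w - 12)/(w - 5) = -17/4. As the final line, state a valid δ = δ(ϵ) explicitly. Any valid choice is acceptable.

Let ϵ > 0 be given. We want δ > 0 with 0 < |w + 7| < δ ⇒ |(-9w - 12)/(w - 5) + 17/4| < ϵ.
Combining over a common denominator, (-9w - 12)/(w - 5) + 17/4 = [(-9w - 12)·(-12) − 51·(w - 5)] / [(-12)·(w - 5)] = 57(w + 7) / ((-12)(w - 5)).
So |(-9w - 12)/(w - 5) + 17/4| = 57|w + 7| / (12·|w − 5|).
Restrict δ ≤ 6. Then |w + 7| < 6 gives |w − 5| = |(w + 7) + (-12)| ≥ 12 − 6 = 6.
Hence |(-9w - 12)/(w - 5) + 17/4| < 57|w + 7|/(12·6) = (19/24)|w + 7|, which is < ϵ once |w + 7| < (24/19)ϵ.
Take δ = min(6, (24/19)ϵ). Then 0 < |w + 7| < δ forces both bounds, so |(-9w - 12)/(w - 5) + 17/4| < ϵ.

δ = min(6, (24/19)ϵ)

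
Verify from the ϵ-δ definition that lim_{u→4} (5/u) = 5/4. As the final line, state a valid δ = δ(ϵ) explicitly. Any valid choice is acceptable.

δ = min(2, (8/5)ϵ)

Let ϵ > 0 be given. We seek δ > 0 such that 0 < |u − 4| < δ implies |5/u − (5/4)| < ϵ.
|5/u − (5/4)| = 5·|4 − u|/(4·|u|) = 5|u − 4|/(4|u|).
Require δ ≤ 2 so that |u| > 4 − 2 = 2, hence 4|u| > 8.
Then |5/u − (5/4)| < 5|u − 4|/8, which is < ϵ when |u − 4| < (8/5)ϵ.
Take δ = min(2, (8/5)ϵ). Then 0 < |u − 4| < δ gives both |u − 4| < 2 and |u − 4| < (8/5)ϵ, so |5/u − (5/4)| < ϵ.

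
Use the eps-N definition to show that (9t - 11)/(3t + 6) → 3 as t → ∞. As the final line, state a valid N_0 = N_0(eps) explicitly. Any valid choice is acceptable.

Fix eps > 0. We seek N_0 > 0 such that t > N_0 implies |(9t - 11)/(3t + 6) − 3| < eps.
(9t - 11)/(3t + 6) − 3 = (3(9t - 11) − 9(3t + 6)) / (3(3t + 6)) = -87/(3(3t + 6)).
For t > 0 we have 3t + 6 > 3t, so |(9t - 11)/(3t + 6) − 3| = 87/(3(3t + 6)) < 87/(3·3t) = (29/3)/t.
Thus |(9t - 11)/(3t + 6) − 3| < eps whenever t > (29/3)/eps.
Take N_0 = (29/3)/eps. If t > N_0 then |(9t - 11)/(3t + 6) − 3| < (29/3)/t < eps.

N_0 = (29/3)/eps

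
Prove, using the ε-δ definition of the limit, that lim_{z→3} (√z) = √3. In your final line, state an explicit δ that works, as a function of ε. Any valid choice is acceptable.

Let ε > 0. We want δ > 0 such that 0 < |z − 3| < δ implies |√z − √3| < ε.
Rationalise: √z − √3 = (z − 3)/(√z + √3), so |√z − √3| = |z − 3|/(√z + √3).
Restrict δ ≤ 3 so that |z − 3| < 3 forces z > 0, and then √z + √3 > √3.
Hence |√z − √3| < |z − 3|/√3, which is < ε once |z − 3| < √3·ε.
Take δ = min(3, √3·ε). If 0 < |z − 3| < δ then z > 0 and |√z − √3| < |z − 3|/√3 < ε.

δ = min(3, √3·ε)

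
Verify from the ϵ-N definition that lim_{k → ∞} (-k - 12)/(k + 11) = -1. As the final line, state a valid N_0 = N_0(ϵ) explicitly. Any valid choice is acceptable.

Fix ϵ > 0. For k ≥ 1, |(-k - 12)/(k + 11) + 1| = |-1|/((k + 11)) = 1/((k + 11)).
Since k + 11 ≥ k for k ≥ 1, this is ≤ 1/(k) = 1/k.
So |(-k - 12)/(k + 11) + 1| < ϵ whenever k > 1/ϵ.
Take N_0 = 1/ϵ. If k > N_0 then |(-k - 12)/(k + 11) + 1| ≤ 1/k < ϵ.

N_0 = 1/ϵ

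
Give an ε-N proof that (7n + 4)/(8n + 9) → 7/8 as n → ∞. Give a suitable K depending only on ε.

K = (31/64)/ε

Let ε > 0 be given. For n ≥ 1, |(7n + 4)/(8n + 9) − (7/8)| = |-31|/(8(8n + 9)) = 31/(8(8n + 9)).
Since 8n + 9 ≥ 8n for n ≥ 1, this is ≤ 31/(8·8n) = (31/64)/n.
So |(7n + 4)/(8n + 9) − (7/8)| < ε whenever n > (31/64)/ε.
Take K = (31/64)/ε. If n > K then |(7n + 4)/(8n + 9) − (7/8)| ≤ (31/64)/n < ε.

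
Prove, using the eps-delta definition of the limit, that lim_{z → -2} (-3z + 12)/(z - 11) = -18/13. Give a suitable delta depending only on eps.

delta = min(13/2, (169/42)eps)

Suppose eps > 0. We want delta > 0 with 0 < |z + 2| < delta ⇒ |(-3z + 12)/(z - 11) + 18/13| < eps.
Combining over a common denominator, (-3z + 12)/(z - 11) + 18/13 = [(-3z + 12)·(-13) − 18·(z - 11)] / [(-13)·(z - 11)] = 21(z + 2) / ((-13)(z - 11)).
So |(-3z + 12)/(z - 11) + 18/13| = 21|z + 2| / (13·|z − 11|).
Require delta ≤ 13/2, so |z − 11| ≥ |-13| − |z + 2| > 13 − 13/2 = 13/2.
Hence |(-3z + 12)/(z - 11) + 18/13| < 21|z + 2|/(13·(13/2)) = (42/169)|z + 2|, which is < eps once |z + 2| < (169/42)eps.
Take delta = min(13/2, (169/42)eps). Then 0 < |z + 2| < delta forces both bounds, so |(-3z + 12)/(z - 11) + 18/13| < eps.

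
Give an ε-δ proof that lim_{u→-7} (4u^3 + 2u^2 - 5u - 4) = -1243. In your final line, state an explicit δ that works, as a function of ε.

Fix ε > 0. We want δ > 0 such that 0 < |u + 7| < δ implies |(4u^3 + 2u^2 - 5u - 4) + 1243| < ε.
(4u^3 + 2u^2 - 5u - 4) + 1243 = 4u^3 + 2u^2 - 5u + 1239 = (u + 7)(4u^2 - 26u + 177).
So |(4u^3 + 2u^2 - 5u - 4) + 1243| = |u + 7|·|4u^2 - 26u + 177|.
Assume first that |u + 7| < 1, so |u| < 8. Then |4u^2 - 26u + 177| ≤ 4·8^2 + 26·8 + 177 = 641.
Hence |(4u^3 + 2u^2 - 5u - 4) + 1243| ≤ 641|u + 7| < ε provided |u + 7| < ε/641.
Take δ = min(1, ε/641). Then 0 < |u + 7| < δ gives both |u + 7| < 1 and |u + 7| < ε/641, so |(4u^3 + 2u^2 - 5u - 4) + 1243| < ε.

δ = min(1, ε/641)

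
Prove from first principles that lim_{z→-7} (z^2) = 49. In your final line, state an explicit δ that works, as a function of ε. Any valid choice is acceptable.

δ = min(2, ε/16)

Let ε > 0 be given. We seek δ > 0 with 0 < |z + 7| < δ ⇒ |z^2 − 49| < ε.
Factor: z^2 − 49 = (z + 7)(z - 7), so |z^2 − 49| = |z + 7|·|z - 7|.
Impose δ ≤ 2 so that |z| < 9; then |z - 7| ≤ 16.
Hence |z^2 − 49| ≤ 16|z + 7|, which is < ε once |z + 7| < ε/16.
Take δ = min(2, ε/16). If 0 < |z + 7| < δ then both bounds hold and |z^2 − 49| ≤ 16|z + 7| < 16·(ε/16) = ε.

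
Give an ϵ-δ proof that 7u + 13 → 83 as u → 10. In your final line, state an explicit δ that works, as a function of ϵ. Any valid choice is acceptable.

δ = ϵ/7

Let ϵ > 0 be given. We need δ > 0 so that 0 < |u − 10| < δ implies |(7u + 13) − 83| < ϵ.
|(7u + 13) − 83| = |7u - 70| = 7|u − 10|.
Thus it suffices that |u − 10| < ϵ/7.
Take δ = ϵ/7. If 0 < |u − 10| < δ then |(7u + 13) − 83| = 7|u − 10| < 7·(ϵ/7) = ϵ.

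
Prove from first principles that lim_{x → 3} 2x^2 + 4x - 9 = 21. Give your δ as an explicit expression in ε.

Let ε > 0. We want δ > 0 such that 0 < |x − 3| < δ implies |(2x^2 + 4x - 9) − 21| < ε.
(2x^2 + 4x - 9) − 21 = 2x^2 + 4x - 30 = (x − 3)(2x + 10).
So |(2x^2 + 4x - 9) − 21| = |x − 3|·|2x + 10|.
Assume first that |x − 3| < 2, so |x| < 5. Then |2x + 10| ≤ 2·5 + 10 = 20.
Hence |(2x^2 + 4x - 9) − 21| ≤ 20|x − 3| < ε provided |x − 3| < ε/20.
Choosing δ = min(2, ε/20) ensures both conditions, hence |(2x^2 + 4x - 9) − 21| < ε.

δ = min(2, ε/20)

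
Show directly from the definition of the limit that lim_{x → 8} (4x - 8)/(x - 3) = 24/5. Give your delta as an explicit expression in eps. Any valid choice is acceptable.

delta = min(5/2, (25/8)eps)

Suppose eps > 0. We want delta > 0 with 0 < |x − 8| < delta ⇒ |(4x - 8)/(x - 3) − (24/5)| < eps.
Combining over a common denominator, (4x - 8)/(x - 3) − (24/5) = [(4x - 8)·5 − 24·(x - 3)] / [5·(x - 3)] = -4(x − 8) / (5(x - 3)).
So |(4x - 8)/(x - 3) − (24/5)| = 4|x − 8| / (5·|x − 3|).
Restrict delta ≤ 5/2. Then |x − 8| < 5/2 gives |x − 3| = |(x − 8) + 5| ≥ 5 − 5/2 = 5/2.
Hence |(4x - 8)/(x - 3) − (24/5)| < 4|x − 8|/(5·(5/2)) = (8/25)|x − 8|, which is < eps once |x − 8| < (25/8)eps.
Take delta = min(5/2, (25/8)eps). Then 0 < |x − 8| < delta forces both bounds, so |(4x - 8)/(x - 3) − (24/5)| < eps.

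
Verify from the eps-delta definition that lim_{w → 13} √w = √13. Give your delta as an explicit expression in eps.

Fix eps > 0. We want delta > 0 such that 0 < |w − 13| < delta implies |√w − √13| < eps.
Rationalise: √w − √13 = (w − 13)/(√w + √13), so |√w − √13| = |w − 13|/(√w + √13).
Restrict delta ≤ 13 so that |w − 13| < 13 forces w > 0, and then √w + √13 > √13.
Hence |√w − √13| < |w − 13|/√13, which is < eps once |w − 13| < √13·eps.
Take delta = min(13, √13·eps). If 0 < |w − 13| < delta then w > 0 and |√w − √13| < |w − 13|/√13 < eps.

delta = min(13, √13·eps)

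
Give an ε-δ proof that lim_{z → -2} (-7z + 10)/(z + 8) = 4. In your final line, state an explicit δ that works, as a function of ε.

Suppose ε > 0. We want δ > 0 with 0 < |z + 2| < δ ⇒ |(-7z + 10)/(z + 8) − 4| < ε.
Combining over a common denominator, (-7z + 10)/(z + 8) − 4 = [(-7z + 10)·6 − 24·(z + 8)] / [6·(z + 8)] = -66(z + 2) / (6(z + 8)).
So |(-7z + 10)/(z + 8) − 4| = 66|z + 2| / (6·|z + 8|).
Restrict δ ≤ 3. Then |z + 2| < 3 gives |z + 8| = |(z + 2) + 6| ≥ 6 − 3 = 3.
Hence |(-7z + 10)/(z + 8) − 4| < 66|z + 2|/(6·3) = (11/3)|z + 2|, which is < ε once |z + 2| < (3/11)ε.
Take δ = min(3, (3/11)ε). Then 0 < |z + 2| < δ forces both bounds, so |(-7z + 10)/(z + 8) − 4| < ε.

δ = min(3, (3/11)ε)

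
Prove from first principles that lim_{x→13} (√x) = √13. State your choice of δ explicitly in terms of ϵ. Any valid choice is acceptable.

Suppose ϵ > 0. We want δ > 0 such that 0 < |x − 13| < δ implies |√x − √13| < ϵ.
Multiplying by the conjugate, |√x − √13| = |x − 13|/(√x + √13).
Restrict δ ≤ 13 so that |x − 13| < 13 forces x > 0, and then √x + √13 > √13.
Hence |√x − √13| < |x − 13|/√13, which is < ϵ once |x − 13| < √13·ϵ.
Take δ = min(13, √13·ϵ). If 0 < |x − 13| < δ then x > 0 and |√x − √13| < |x − 13|/√13 < ϵ.

δ = min(13, √13·ϵ)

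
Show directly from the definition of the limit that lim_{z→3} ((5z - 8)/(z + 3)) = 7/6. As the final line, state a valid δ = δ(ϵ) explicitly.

δ = min(3, (18/23)ϵ)

Suppose ϵ > 0. We want δ > 0 with 0 < |z − 3| < δ ⇒ |(5z - 8)/(z + 3) − (7/6)| < ϵ.
Combining over a common denominator, (5z - 8)/(z + 3) − (7/6) = [(5z - 8)·6 − 7·(z + 3)] / [6·(z + 3)] = 23(z − 3) / (6(z + 3)).
So |(5z - 8)/(z + 3) − (7/6)| = 23|z − 3| / (6·|z + 3|).
Require δ ≤ 3, so |z + 3| ≥ |6| − |z − 3| > 6 − 3 = 3.
Hence |(5z - 8)/(z + 3) − (7/6)| < 23|z − 3|/(6·3) = (23/18)|z − 3|, which is < ϵ once |z − 3| < (18/23)ϵ.
Take δ = min(3, (18/23)ϵ). Then 0 < |z − 3| < δ forces both bounds, so |(5z - 8)/(z + 3) − (7/6)| < ϵ.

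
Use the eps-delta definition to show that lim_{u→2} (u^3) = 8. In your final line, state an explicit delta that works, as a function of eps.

delta = min(1, eps/19)

Let eps > 0. We seek delta > 0 with 0 < |u − 2| < delta ⇒ |u^3 − 8| < eps.
Factor: u^3 − 8 = (u − 2)(u^2 + 2u + 4), so |u^3 − 8| = |u − 2|·|u^2 + 2u + 4|.
Restrict delta ≤ 1. Then |u − 2| < 1 gives |u| < 3, so by the triangle inequality |u^2 + 2u + 4| ≤ 3^2 + 2·3 + 4 = 19.
Hence |u^3 − 8| ≤ 19|u − 2|, which is < eps once |u − 2| < eps/19.
Take delta = min(1, eps/19). If 0 < |u − 2| < delta then both bounds hold and |u^3 − 8| ≤ 19|u − 2| < 19·(eps/19) = eps.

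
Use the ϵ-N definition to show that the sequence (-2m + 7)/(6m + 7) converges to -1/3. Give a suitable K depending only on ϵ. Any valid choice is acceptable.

K = (14/9)/ϵ

Let ϵ > 0 be given. For m ≥ 1, |(-2m + 7)/(6m + 7) + 1/3| = |56|/(6(6m + 7)) = 56/(6(6m + 7)).
Since 6m + 7 ≥ 6m for m ≥ 1, this is ≤ 56/(6·6m) = (14/9)/m.
So |(-2m + 7)/(6m + 7) + 1/3| < ϵ whenever m > (14/9)/ϵ.
Take K = (14/9)/ϵ. If m > K then |(-2m + 7)/(6m + 7) + 1/3| ≤ (14/9)/m < ϵ.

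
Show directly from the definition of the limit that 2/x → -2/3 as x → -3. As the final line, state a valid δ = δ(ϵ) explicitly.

δ = min(3/2, (9/4)ϵ)

Let ϵ > 0 be given. We seek δ > 0 such that 0 < |x + 3| < δ implies |2/x + 2/3| < ϵ.
|2/x + 2/3| = 2·|-3 − x|/(3·|x|) = 2|x + 3|/(3|x|).
Restrict δ ≤ 3/2. Then |x + 3| < 3/2 gives |x| > 3/2, so 3|x| > 9/2.
Then |2/x + 2/3| < 2|x + 3|/(9/2), which is < ϵ when |x + 3| < (9/4)ϵ.
Take δ = min(3/2, (9/4)ϵ). Then 0 < |x + 3| < δ gives both |x + 3| < 3/2 and |x + 3| < (9/4)ϵ, so |2/x + 2/3| < ϵ.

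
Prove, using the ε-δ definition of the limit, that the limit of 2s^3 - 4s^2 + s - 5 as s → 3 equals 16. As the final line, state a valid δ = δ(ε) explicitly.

Let ε > 0. We want δ > 0 such that 0 < |s − 3| < δ implies |(2s^3 - 4s^2 + s - 5) − 16| < ε.
(2s^3 - 4s^2 + s - 5) − 16 = 2s^3 - 4s^2 + s - 21 = (s − 3)(2s^2 + 2s + 7).
So |(2s^3 - 4s^2 + s - 5) − 16| = |s − 3|·|2s^2 + 2s + 7|.
Assume first that |s − 3| < 1, so |s| < 4. Then |2s^2 + 2s + 7| ≤ 2·4^2 + 2·4 + 7 = 47.
Hence |(2s^3 - 4s^2 + s - 5) − 16| ≤ 47|s − 3| < ε provided |s − 3| < ε/47.
Choosing δ = min(1, ε/47) ensures both conditions, hence |(2s^3 - 4s^2 + s - 5) − 16| < ε.

δ = min(1, ε/47)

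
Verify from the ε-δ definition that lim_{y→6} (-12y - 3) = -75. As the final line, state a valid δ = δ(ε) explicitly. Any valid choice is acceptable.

Let ε > 0 be given. We need δ > 0 so that 0 < |y − 6| < δ implies |(-12y - 3) + 75| < ε.
Since (-12y - 3) + 75 = -12(y − 6), we have |(-12y - 3) + 75| = 12|y − 6|.
Thus it suffices that |y − 6| < ε/12.
Take δ = ε/12. If 0 < |y − 6| < δ then |(-12y - 3) + 75| = 12|y − 6| < 12·(ε/12) = ε.

δ = ε/12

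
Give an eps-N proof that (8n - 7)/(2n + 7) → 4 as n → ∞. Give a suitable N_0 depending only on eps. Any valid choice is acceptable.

N_0 = (35/2)/eps

Let eps > 0. For n ≥ 1, |(8n - 7)/(2n + 7) − 4| = |-70|/(2(2n + 7)) = 70/(2(2n + 7)).
Since 2n + 7 ≥ 2n for n ≥ 1, this is ≤ 70/(2·2n) = (35/2)/n.
So |(8n - 7)/(2n + 7) − 4| < eps whenever n > (35/2)/eps.
Take N_0 = (35/2)/eps. If n > N_0 then |(8n - 7)/(2n + 7) − 4| ≤ (35/2)/n < eps.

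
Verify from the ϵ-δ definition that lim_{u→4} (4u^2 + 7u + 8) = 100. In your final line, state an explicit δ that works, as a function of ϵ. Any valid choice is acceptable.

δ = min(1, ϵ/43)

Suppose ϵ > 0. We want δ > 0 such that 0 < |u − 4| < δ implies |(4u^2 + 7u + 8) − 100| < ϵ.
(4u^2 + 7u + 8) − 100 = 4u^2 + 7u - 92 = (u − 4)(4u + 23).
So |(4u^2 + 7u + 8) − 100| = |u − 4|·|4u + 23|.
Require δ ≤ 1. Then |u − 4| < 1 gives |u| < 5, and by the triangle inequality |4u + 23| ≤ 4·5 + 23 = 43.
Hence |(4u^2 + 7u + 8) − 100| ≤ 43|u − 4| < ϵ provided |u − 4| < ϵ/43.
Take δ = min(1, ϵ/43). Then 0 < |u − 4| < δ gives both |u − 4| < 1 and |u − 4| < ϵ/43, so |(4u^2 + 7u + 8) − 100| < ϵ.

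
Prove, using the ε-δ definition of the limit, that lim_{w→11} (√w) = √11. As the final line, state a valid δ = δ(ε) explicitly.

δ = min(11, √11·ε)

Let ε > 0 be given. We want δ > 0 such that 0 < |w − 11| < δ implies |√w − √11| < ε.
Multiplying by the conjugate, |√w − √11| = |w − 11|/(√w + √11).
Restrict δ ≤ 11 so that |w − 11| < 11 forces w > 0, and then √w + √11 > √11.
Hence |√w − √11| < |w − 11|/√11, which is < ε once |w − 11| < √11·ε.
Take δ = min(11, √11·ε). If 0 < |w − 11| < δ then w > 0 and |√w − √11| < |w − 11|/√11 < ε.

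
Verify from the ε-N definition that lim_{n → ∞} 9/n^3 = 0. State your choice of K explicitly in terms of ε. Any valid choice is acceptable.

K = (9/ε)^{1/3}

Let ε > 0 be given. For n ≥ 1, |9/n^3 − 0| = 9/n^3.
9/n^3 < ε ⇔ n^3 > 9/ε ⇔ n > (9/ε)^{1/3}.
Take K = (9/ε)^{1/3}. Then n > K implies 9/n^3 < ε.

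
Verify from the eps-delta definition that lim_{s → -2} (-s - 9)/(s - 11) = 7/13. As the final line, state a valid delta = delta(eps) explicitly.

Suppose eps > 0. We want delta > 0 with 0 < |s + 2| < delta ⇒ |(-s - 9)/(s - 11) − (7/13)| < eps.
Combining over a common denominator, (-s - 9)/(s - 11) − (7/13) = [(-s - 9)·(-13) − (-7)·(s - 11)] / [(-13)·(s - 11)] = 20(s + 2) / ((-13)(s - 11)).
So |(-s - 9)/(s - 11) − (7/13)| = 20|s + 2| / (13·|s − 11|).
Restrict delta ≤ 13/2. Then |s + 2| < 13/2 gives |s − 11| = |(s + 2) + (-13)| ≥ 13 − 13/2 = 13/2.
Hence |(-s - 9)/(s - 11) − (7/13)| < 20|s + 2|/(13·(13/2)) = (40/169)|s + 2|, which is < eps once |s + 2| < (169/40)eps.
Take delta = min(13/2, (169/40)eps). Then 0 < |s + 2| < delta forces both bounds, so |(-s - 9)/(s - 11) − (7/13)| < eps.

delta = min(13/2, (169/40)eps)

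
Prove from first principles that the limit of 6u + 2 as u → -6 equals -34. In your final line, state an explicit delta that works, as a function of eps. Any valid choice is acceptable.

Fix eps > 0. We need delta > 0 so that 0 < |u + 6| < delta implies |(6u + 2) + 34| < eps.
|(6u + 2) + 34| = |6u + 36| = 6|u + 6|.
So 6|u + 6| < eps exactly when |u + 6| < eps/6.
Choosing delta = eps/6 gives |(6u + 2) + 34| = 6|u + 6| < eps whenever |u + 6| < delta.

delta = eps/6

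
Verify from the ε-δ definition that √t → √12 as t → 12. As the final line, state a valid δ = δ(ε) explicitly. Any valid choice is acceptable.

δ = min(12, √12·ε)

Let ε > 0. We want δ > 0 such that 0 < |t − 12| < δ implies |√t − √12| < ε.
Multiplying by the conjugate, |√t − √12| = |t − 12|/(√t + √12).
Restrict δ ≤ 12 so that |t − 12| < 12 forces t > 0, and then √t + √12 > √12.
Hence |√t − √12| < |t − 12|/√12, which is < ε once |t − 12| < √12·ε.
Take δ = min(12, √12·ε). If 0 < |t − 12| < δ then t > 0 and |√t − √12| < |t − 12|/√12 < ε.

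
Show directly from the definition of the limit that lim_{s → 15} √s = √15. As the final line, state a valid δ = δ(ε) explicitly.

Fix ε > 0. We want δ > 0 such that 0 < |s − 15| < δ implies |√s − √15| < ε.
Multiplying by the conjugate, |√s − √15| = |s − 15|/(√s + √15).
Restrict δ ≤ 15 so that |s − 15| < 15 forces s > 0, and then √s + √15 > √15.
Hence |√s − √15| < |s − 15|/√15, which is < ε once |s − 15| < √15·ε.
Take δ = min(15, √15·ε). If 0 < |s − 15| < δ then s > 0 and |√s − √15| < |s − 15|/√15 < ε.

δ = min(15, √15·ε)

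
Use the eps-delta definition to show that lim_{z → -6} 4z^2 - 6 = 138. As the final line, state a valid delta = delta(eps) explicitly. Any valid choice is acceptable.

Let eps > 0. We want delta > 0 such that 0 < |z + 6| < delta implies |(4z^2 - 6) − 138| < eps.
(4z^2 - 6) − 138 = 4z^2 - 144 = (z + 6)(4z - 24).
So |(4z^2 - 6) − 138| = |z + 6|·|4z - 24|.
Require delta ≤ 1. Then |z + 6| < 1 gives |z| < 7, and by the triangle inequality |4z - 24| ≤ 4·7 + 24 = 52.
Hence |(4z^2 - 6) − 138| ≤ 52|z + 6| < eps provided |z + 6| < eps/52.
Choosing delta = min(1, eps/52) ensures both conditions, hence |(4z^2 - 6) − 138| < eps.

delta = min(1, eps/52)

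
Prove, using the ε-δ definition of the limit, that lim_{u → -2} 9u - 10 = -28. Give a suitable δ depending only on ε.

Let ε > 0. We need δ > 0 so that 0 < |u + 2| < δ implies |(9u - 10) + 28| < ε.
Since (9u - 10) + 28 = 9(u + 2), we have |(9u - 10) + 28| = 9|u + 2|.
So 9|u + 2| < ε exactly when |u + 2| < ε/9.
Choosing δ = ε/9 gives |(9u - 10) + 28| = 9|u + 2| < ε whenever |u + 2| < δ.

δ = ε/9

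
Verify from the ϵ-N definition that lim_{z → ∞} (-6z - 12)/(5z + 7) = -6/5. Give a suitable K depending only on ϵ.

Let ϵ > 0. We seek K > 0 such that z > K implies |(-6z - 12)/(5z + 7) + 6/5| < ϵ.
(-6z - 12)/(5z + 7) + 6/5 = (5(-6z - 12) − (-6)(5z + 7)) / (5(5z + 7)) = -18/(5(5z + 7)).
For z > 0 we have 5z + 7 > 5z, so |(-6z - 12)/(5z + 7) + 6/5| = 18/(5(5z + 7)) < 18/(5·5z) = (18/25)/z.
Thus |(-6z - 12)/(5z + 7) + 6/5| < ϵ whenever z > (18/25)/ϵ.
Take K = (18/25)/ϵ. If z > K then |(-6z - 12)/(5z + 7) + 6/5| < (18/25)/z < ϵ.

K = (18/25)/ϵ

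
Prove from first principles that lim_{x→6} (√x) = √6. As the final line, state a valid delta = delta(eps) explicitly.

delta = min(6, √6·eps)

Fix eps > 0. We want delta > 0 such that 0 < |x − 6| < delta implies |√x − √6| < eps.
Rationalise: √x − √6 = (x − 6)/(√x + √6), so |√x − √6| = |x − 6|/(√x + √6).
Restrict delta ≤ 6 so that |x − 6| < 6 forces x > 0, and then √x + √6 > √6.
Hence |√x − √6| < |x − 6|/√6, which is < eps once |x − 6| < √6·eps.
Take delta = min(6, √6·eps). If 0 < |x − 6| < delta then x > 0 and |√x − √6| < |x − 6|/√6 < eps.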